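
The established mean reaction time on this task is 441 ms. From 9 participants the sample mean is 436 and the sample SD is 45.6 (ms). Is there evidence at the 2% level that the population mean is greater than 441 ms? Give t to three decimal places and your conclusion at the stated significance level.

H0: μ = 441; H1: μ > 441 (one-sample t-test, right-tailed).
t = (x̄ − μ₀)/(s/√n) = (436 − 441)/(45.6/√9) = -0.329
df = n − 1 = 8
p-value = P(T ≥ -0.329) ≈ 0.6247
Since p ≈ 0.6247 > α = 0.02, fail to reject H0; the evidence is not statistically significant.

t = -0.329; fail to reject H0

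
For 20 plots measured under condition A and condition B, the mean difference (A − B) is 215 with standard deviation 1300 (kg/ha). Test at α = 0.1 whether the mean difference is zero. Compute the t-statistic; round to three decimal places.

0.740

H0: μ_d = 0; H1: μ_d ≠ 0 (paired t-test on the differences, two-sided).
t = d̄/(s_d/√n) = 215/(1300/√20) = 0.740
df = n − 1 = 19
Two-sided p-value ≈ 0.4686
Since p ≈ 0.4686 > α = 0.1, fail to reject H0; the evidence is not statistically significant.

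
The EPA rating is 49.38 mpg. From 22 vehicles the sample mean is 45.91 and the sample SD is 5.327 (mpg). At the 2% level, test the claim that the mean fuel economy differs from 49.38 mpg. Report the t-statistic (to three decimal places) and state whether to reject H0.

H0: μ = 49.38; H1: μ ≠ 49.38 (one-sample t-test, two-sided).
t = (x̄ − μ₀)/(s/√n) = (45.91 − 49.38)/(5.327/√22) = -3.055
df = n − 1 = 21
Two-sided p-value ≈ 0.006
Since p ≈ 0.006 < α = 0.02, reject H0; the data support H1.

t = -3.055; reject H0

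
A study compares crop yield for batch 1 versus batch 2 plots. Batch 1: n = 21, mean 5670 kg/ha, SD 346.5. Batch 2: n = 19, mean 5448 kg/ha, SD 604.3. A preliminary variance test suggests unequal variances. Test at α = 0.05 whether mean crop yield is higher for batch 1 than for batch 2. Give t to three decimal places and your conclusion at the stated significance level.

t = 1.406; fail to reject H0

Let group 1 = batch 1, group 2 = batch 2. H0: μ_1 = μ_2; H1: μ_1 > μ_2 (Welch's two-sample t-test, right-tailed).
t = (x̄_1 − x̄_2)/√(s_1²/n_1 + s_2²/n_2) = (5670 − 5448)/√(346.5²/21 + 604.3²/19) = 1.406
Welch–Satterthwaite df ≈ 28.07
p-value = P(T ≥ 1.406) ≈ 0.0854
Since p ≈ 0.0854 > α = 0.05, fail to reject H0; the evidence is not statistically significant.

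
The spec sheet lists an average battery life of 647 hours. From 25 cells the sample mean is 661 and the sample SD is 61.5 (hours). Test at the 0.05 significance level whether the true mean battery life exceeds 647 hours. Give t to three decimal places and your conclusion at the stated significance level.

H0: μ = 647; H1: μ > 647 (one-sample t-test, right-tailed).
t = (x̄ − μ₀)/(s/√n) = (661 − 647)/(61.5/√25) = 1.138
df = n − 1 = 24
p-value = P(T ≥ 1.138) ≈ 0.133
Since p ≈ 0.133 > α = 0.05, fail to reject H0; the data do not provide sufficient evidence against H0.

t = 1.138; fail to reject H0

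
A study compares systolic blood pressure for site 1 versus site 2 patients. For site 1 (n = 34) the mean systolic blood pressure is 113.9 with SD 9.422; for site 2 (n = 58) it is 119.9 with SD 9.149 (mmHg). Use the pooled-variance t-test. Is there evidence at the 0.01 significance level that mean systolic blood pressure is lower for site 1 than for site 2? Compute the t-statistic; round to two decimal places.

-3.00

Let group 1 = site 1, group 2 = site 2. H0: μ_1 = μ_2; H1: μ_1 < μ_2 (two-sample pooled-variance t-test, left-tailed).
s_p² = [(34−1)·9.422² + (58−1)·9.149²]/(34+58−2) = 85.5632
t = (113.9 − 119.9)/√[85.5632·(1/34 + 1/58)] = -3.00
df = n₁ + n₂ − 2 = 90
p-value = P(T ≤ -3.00) ≈ 0.002
Since p ≈ 0.002 < α = 0.01, reject H0; the evidence is statistically significant.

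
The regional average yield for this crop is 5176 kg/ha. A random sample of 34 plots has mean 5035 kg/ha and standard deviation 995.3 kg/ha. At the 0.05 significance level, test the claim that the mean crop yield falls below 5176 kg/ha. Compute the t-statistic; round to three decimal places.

H0: μ = 5176; H1: μ < 5176 (one-sample t-test, left-tailed).
t = (x̄ − μ₀)/(s/√n) = (5035 − 5176)/(995.3/√34) = -0.826
df = n − 1 = 33
p-value = P(T ≤ -0.826) ≈ 0.207
Since p ≈ 0.207 > α = 0.05, fail to reject H0; the data do not provide sufficient evidence against H0.

-0.826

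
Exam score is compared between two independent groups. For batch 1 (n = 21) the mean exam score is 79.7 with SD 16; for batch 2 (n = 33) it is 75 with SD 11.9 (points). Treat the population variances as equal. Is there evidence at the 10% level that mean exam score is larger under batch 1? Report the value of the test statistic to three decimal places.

Let group 1 = batch 1, group 2 = batch 2. H0: μ_1 = μ_2; H1: μ_1 > μ_2 (two-sample pooled-variance t-test, right-tailed).
s_p² = [(21−1)·16² + (33−1)·11.9²]/(21+33−2) = 185.606
t = (79.7 − 75)/√[185.606·(1/21 + 1/33)] = 1.236
df = n₁ + n₂ − 2 = 52
p-value = P(T ≥ 1.236) ≈ 0.1110
Since p ≈ 0.1110 > α = 0.1, fail to reject H0; the evidence is not statistically significant.

1.236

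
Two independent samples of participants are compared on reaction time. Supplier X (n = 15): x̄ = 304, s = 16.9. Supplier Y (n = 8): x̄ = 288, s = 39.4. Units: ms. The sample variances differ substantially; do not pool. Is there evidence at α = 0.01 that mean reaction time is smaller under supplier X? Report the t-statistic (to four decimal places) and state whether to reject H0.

t = 1.0961; fail to reject H0

Let group 1 = supplier X, group 2 = supplier Y. H0: μ_1 = μ_2; H1: μ_1 < μ_2 (Welch's two-sample t-test, left-tailed).
t = (x̄_1 − x̄_2)/√(s_1²/n_1 + s_2²/n_2) = (304 − 288)/√(16.9²/15 + 39.4²/8) = 1.0961
Welch–Satterthwaite df ≈ 8.40
p-value = P(T ≤ 1.0961) ≈ 0.8483
Since p ≈ 0.8483 > α = 0.01, fail to reject H0; the evidence is not statistically significant.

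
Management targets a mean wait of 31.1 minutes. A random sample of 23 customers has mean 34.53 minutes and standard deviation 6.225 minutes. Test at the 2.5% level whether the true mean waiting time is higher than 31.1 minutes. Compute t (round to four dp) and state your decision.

t = 2.6425; reject H0

H0: μ = 31.1; H1: μ > 31.1 (one-sample t-test, right-tailed).
t = (x̄ − μ₀)/(s/√n) = (34.53 − 31.1)/(6.225/√23) = 2.6425
df = n − 1 = 22
p-value = P(T ≥ 2.6425) ≈ 0.007
Since p ≈ 0.007 < α = 0.025, reject H0; the evidence is statistically significant.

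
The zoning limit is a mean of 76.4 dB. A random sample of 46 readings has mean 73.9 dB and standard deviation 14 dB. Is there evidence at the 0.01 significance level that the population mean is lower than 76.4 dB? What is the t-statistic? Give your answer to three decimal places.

-1.211

H0: μ = 76.4; H1: μ < 76.4 (one-sample t-test, left-tailed).
t = (x̄ − μ₀)/(s/√n) = (73.9 − 76.4)/(14/√46) = -1.211
df = n − 1 = 45
p-value = P(T ≤ -1.211) ≈ 0.116
Since p ≈ 0.116 > α = 0.01, fail to reject H0; the evidence is not statistically significant.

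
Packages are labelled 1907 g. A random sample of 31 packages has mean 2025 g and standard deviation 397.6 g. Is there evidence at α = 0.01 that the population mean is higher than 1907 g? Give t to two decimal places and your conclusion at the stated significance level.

H0: μ = 1907; H1: μ > 1907 (one-sample t-test, right-tailed).
t = (x̄ − μ₀)/(s/√n) = (2025 − 1907)/(397.6/√31) = 1.65
df = n − 1 = 30
p-value = P(T ≥ 1.65) ≈ 0.0544
Since p ≈ 0.0544 > α = 0.01, fail to reject H0; the evidence is not statistically significant.

t = 1.65; fail to reject H0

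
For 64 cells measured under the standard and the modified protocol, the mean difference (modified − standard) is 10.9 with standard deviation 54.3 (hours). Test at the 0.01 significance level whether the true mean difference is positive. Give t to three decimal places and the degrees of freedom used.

t = 1.606, df = 63

H0: μ_d = 0; H1: μ_d > 0 (paired t-test on the differences, right-tailed).
t = d̄/(s_d/√n) = 10.9/(54.3/√64) = 1.606
df = n − 1 = 63
p-value = P(T ≥ 1.606) ≈ 0.0566
Since p ≈ 0.0566 > α = 0.01, fail to reject H0; the data do not provide sufficient evidence against H0.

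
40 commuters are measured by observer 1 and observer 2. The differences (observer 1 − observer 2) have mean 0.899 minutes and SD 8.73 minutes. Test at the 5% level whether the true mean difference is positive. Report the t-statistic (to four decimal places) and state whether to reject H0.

H0: μ_d = 0; H1: μ_d > 0 (paired t-test on the differences, right-tailed).
t = d̄/(s_d/√n) = 0.899/(8.73/√40) = 0.6513
df = n − 1 = 39
p-value = P(T ≥ 0.6513) ≈ 0.259
Since p ≈ 0.259 > α = 0.05, fail to reject H0; the evidence is not statistically significant.

t = 0.6513; fail to reject H0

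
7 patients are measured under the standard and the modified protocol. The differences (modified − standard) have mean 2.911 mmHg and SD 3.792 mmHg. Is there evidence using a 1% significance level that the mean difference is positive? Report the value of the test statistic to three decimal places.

H0: μ_d = 0; H1: μ_d > 0 (paired t-test on the differences, right-tailed).
t = d̄/(s_d/√n) = 2.911/(3.792/√7) = 2.031
df = n − 1 = 6
p-value = P(T ≥ 2.031) ≈ 0.0443
Since p ≈ 0.0443 > α = 0.01, fail to reject H0; the evidence is not statistically significant.

2.031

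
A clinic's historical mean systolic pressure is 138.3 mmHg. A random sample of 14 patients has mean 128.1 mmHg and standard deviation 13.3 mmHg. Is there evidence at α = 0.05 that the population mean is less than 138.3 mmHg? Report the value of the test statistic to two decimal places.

H0: μ = 138.3; H1: μ < 138.3 (one-sample t-test, left-tailed).
t = (x̄ − μ₀)/(s/√n) = (128.1 − 138.3)/(13.3/√14) = -2.87
df = n − 1 = 13
p-value = P(T ≤ -2.87) ≈ 0.007
Since p ≈ 0.007 < α = 0.05, reject H0; the data support H1.

-2.87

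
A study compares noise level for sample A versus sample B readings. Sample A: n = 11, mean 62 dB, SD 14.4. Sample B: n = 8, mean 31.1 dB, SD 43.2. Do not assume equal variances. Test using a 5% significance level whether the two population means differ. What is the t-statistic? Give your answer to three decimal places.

Let group 1 = sample A, group 2 = sample B. H0: μ_1 = μ_2; H1: μ_1 ≠ μ_2 (Welch's two-sample t-test, two-sided).
t = (x̄_1 − x̄_2)/√(s_1²/n_1 + s_2²/n_2) = (62 − 31.1)/√(14.4²/11 + 43.2²/8) = 1.946
Welch–Satterthwaite df ≈ 8.14
Two-sided p-value ≈ 0.087
Since p ≈ 0.087 > α = 0.05, fail to reject H0; the evidence is not statistically significant.

1.946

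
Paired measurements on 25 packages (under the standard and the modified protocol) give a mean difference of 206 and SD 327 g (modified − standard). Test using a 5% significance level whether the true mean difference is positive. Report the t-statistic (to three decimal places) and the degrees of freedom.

t = 3.150, df = 24

H0: μ_d = 0; H1: μ_d > 0 (paired t-test on the differences, right-tailed).
t = d̄/(s_d/√n) = 206/(327/√25) = 3.150
df = n − 1 = 24
p-value = P(T ≥ 3.150) ≈ 0.002
Since p ≈ 0.002 < α = 0.05, reject H0; the evidence is statistically significant.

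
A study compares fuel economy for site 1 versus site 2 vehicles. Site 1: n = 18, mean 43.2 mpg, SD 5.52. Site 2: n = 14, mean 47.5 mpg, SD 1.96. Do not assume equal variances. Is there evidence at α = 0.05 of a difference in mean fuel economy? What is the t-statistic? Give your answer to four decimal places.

-3.0658

Let group 1 = site 1, group 2 = site 2. H0: μ_1 = μ_2; H1: μ_1 ≠ μ_2 (Welch's two-sample t-test, two-sided).
t = (x̄_1 − x̄_2)/√(s_1²/n_1 + s_2²/n_2) = (43.2 − 47.5)/√(5.52²/18 + 1.96²/14) = -3.0658
Welch–Satterthwaite df ≈ 22.20
Two-sided p-value ≈ 0.006
Since p ≈ 0.006 < α = 0.05, reject H0; the evidence is statistically significant.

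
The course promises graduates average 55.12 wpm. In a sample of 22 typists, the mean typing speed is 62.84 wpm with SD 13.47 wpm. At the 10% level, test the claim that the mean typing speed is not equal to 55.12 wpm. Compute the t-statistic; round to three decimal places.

H0: μ = 55.12; H1: μ ≠ 55.12 (one-sample t-test, two-sided).
t = (x̄ − μ₀)/(s/√n) = (62.84 − 55.12)/(13.47/√22) = 2.688
df = n − 1 = 21
Two-sided p-value ≈ 0.014
Since p ≈ 0.014 < α = 0.1, reject H0; the evidence is statistically significant.

2.688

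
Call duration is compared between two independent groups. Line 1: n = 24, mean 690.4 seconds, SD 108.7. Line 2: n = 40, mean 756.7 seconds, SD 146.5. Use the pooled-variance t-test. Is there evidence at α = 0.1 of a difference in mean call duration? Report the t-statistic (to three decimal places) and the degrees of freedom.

t = -1.920, df = 62

Let group 1 = line 1, group 2 = line 2. H0: μ_1 = μ_2; H1: μ_1 ≠ μ_2 (two-sample pooled-variance t-test, two-sided).
s_p² = [(24−1)·108.7² + (40−1)·146.5²]/(24+40−2) = 17883.7
t = (690.4 − 756.7)/√[17883.7·(1/24 + 1/40)] = -1.920
df = n₁ + n₂ − 2 = 62
Two-sided p-value ≈ 0.059
Since p ≈ 0.059 < α = 0.1, reject H0; the evidence is statistically significant.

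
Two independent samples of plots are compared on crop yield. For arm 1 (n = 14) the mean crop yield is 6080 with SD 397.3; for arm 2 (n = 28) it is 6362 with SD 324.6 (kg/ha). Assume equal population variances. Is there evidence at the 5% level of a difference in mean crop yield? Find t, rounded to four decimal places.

Let group 1 = arm 1, group 2 = arm 2. H0: μ_1 = μ_2; H1: μ_1 ≠ μ_2 (two-sample pooled-variance t-test, two-sided).
s_p² = [(14−1)·397.3² + (28−1)·324.6²]/(14+28−2) = 122422
t = (6080 − 6362)/√[122422·(1/14 + 1/28)] = -2.4623
df = n₁ + n₂ − 2 = 40
Two-sided p-value ≈ 0.018
Since p ≈ 0.018 < α = 0.05, reject H0; the data support H1.

-2.4623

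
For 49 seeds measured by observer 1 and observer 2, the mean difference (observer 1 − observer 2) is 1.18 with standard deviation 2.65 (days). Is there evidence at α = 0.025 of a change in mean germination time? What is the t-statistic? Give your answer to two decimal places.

H0: μ_d = 0; H1: μ_d ≠ 0 (paired t-test on the differences, two-sided).
t = d̄/(s_d/√n) = 1.18/(2.65/√49) = 3.12
df = n − 1 = 48
Two-sided p-value ≈ 0.003
Since p ≈ 0.003 < α = 0.025, reject H0; the evidence is statistically significant.

3.12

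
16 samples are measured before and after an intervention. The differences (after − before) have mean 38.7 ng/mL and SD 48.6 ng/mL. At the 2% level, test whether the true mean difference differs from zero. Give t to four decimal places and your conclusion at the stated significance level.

t = 3.1852; reject H0

H0: μ_d = 0; H1: μ_d ≠ 0 (paired t-test on the differences, two-sided).
t = d̄/(s_d/√n) = 38.7/(48.6/√16) = 3.1852
df = n − 1 = 15
Two-sided p-value ≈ 0.0061
Since p ≈ 0.0061 < α = 0.02, reject H0; the data support H1.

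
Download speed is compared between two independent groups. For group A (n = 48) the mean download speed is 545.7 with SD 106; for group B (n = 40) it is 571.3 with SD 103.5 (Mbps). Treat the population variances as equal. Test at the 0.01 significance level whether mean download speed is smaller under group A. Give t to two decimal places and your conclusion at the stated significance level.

t = -1.14; fail to reject H0

Let group 1 = group A, group 2 = group B. H0: μ_1 = μ_2; H1: μ_1 < μ_2 (two-sample pooled-variance t-test, left-tailed).
s_p² = [(48−1)·106² + (40−1)·103.5²]/(48+40−2) = 10998.5
t = (545.7 − 571.3)/√[10998.5·(1/48 + 1/40)] = -1.14
df = n₁ + n₂ − 2 = 86
p-value = P(T ≤ -1.14) ≈ 0.1287
Since p ≈ 0.1287 > α = 0.01, fail to reject H0; the evidence is not statistically significant.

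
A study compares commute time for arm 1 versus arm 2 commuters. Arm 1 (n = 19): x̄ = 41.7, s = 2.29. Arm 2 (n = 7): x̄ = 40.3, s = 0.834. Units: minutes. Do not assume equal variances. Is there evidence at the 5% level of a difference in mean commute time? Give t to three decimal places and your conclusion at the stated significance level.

Let group 1 = arm 1, group 2 = arm 2. H0: μ_1 = μ_2; H1: μ_1 ≠ μ_2 (Welch's two-sample t-test, two-sided).
t = (x̄_1 − x̄_2)/√(s_1²/n_1 + s_2²/n_2) = (41.7 − 40.3)/√(2.29²/19 + 0.834²/7) = 2.285
Welch–Satterthwaite df ≈ 23.97
Two-sided p-value ≈ 0.031
Since p ≈ 0.031 < α = 0.05, reject H0; the evidence is statistically significant.

t = 2.285; reject H0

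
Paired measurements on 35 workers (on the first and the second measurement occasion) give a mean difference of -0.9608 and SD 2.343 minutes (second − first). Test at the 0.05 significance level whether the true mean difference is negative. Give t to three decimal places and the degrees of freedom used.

t = -2.426, df = 34

H0: μ_d = 0; H1: μ_d < 0 (paired t-test on the differences, left-tailed).
t = d̄/(s_d/√n) = -0.9608/(2.343/√35) = -2.426
df = n − 1 = 34
p-value = P(T ≤ -2.426) ≈ 0.010
Since p ≈ 0.010 < α = 0.05, reject H0; the data support H1.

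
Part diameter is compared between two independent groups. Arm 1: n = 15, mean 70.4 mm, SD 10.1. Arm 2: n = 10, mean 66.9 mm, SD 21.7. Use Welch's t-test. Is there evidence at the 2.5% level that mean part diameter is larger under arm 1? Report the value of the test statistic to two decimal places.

0.48

Let group 1 = arm 1, group 2 = arm 2. H0: μ_1 = μ_2; H1: μ_1 > μ_2 (Welch's two-sample t-test, right-tailed).
t = (x̄_1 − x̄_2)/√(s_1²/n_1 + s_2²/n_2) = (70.4 − 66.9)/√(10.1²/15 + 21.7²/10) = 0.48
Welch–Satterthwaite df ≈ 11.63
p-value = P(T ≥ 0.48) ≈ 0.321
Since p ≈ 0.321 > α = 0.025, fail to reject H0; the evidence is not statistically significant.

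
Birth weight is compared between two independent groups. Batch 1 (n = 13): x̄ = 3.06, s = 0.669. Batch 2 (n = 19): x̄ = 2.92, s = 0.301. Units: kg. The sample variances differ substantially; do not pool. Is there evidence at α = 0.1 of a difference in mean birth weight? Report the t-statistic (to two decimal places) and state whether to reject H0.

t = 0.71; fail to reject H0

Let group 1 = batch 1, group 2 = batch 2. H0: μ_1 = μ_2; H1: μ_1 ≠ μ_2 (Welch's two-sample t-test, two-sided).
t = (x̄_1 − x̄_2)/√(s_1²/n_1 + s_2²/n_2) = (3.06 − 2.92)/√(0.669²/13 + 0.301²/19) = 0.71
Welch–Satterthwaite df ≈ 15.36
Two-sided p-value ≈ 0.490
Since p ≈ 0.490 > α = 0.1, fail to reject H0; the evidence is not statistically significant.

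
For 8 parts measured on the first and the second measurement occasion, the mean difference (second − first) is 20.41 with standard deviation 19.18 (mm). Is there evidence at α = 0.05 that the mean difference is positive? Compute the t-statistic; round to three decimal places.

3.010

H0: μ_d = 0; H1: μ_d > 0 (paired t-test on the differences, right-tailed).
t = d̄/(s_d/√n) = 20.41/(19.18/√8) = 3.010
df = n − 1 = 7
p-value = P(T ≥ 3.010) ≈ 0.0098
Since p ≈ 0.0098 < α = 0.05, reject H0; the data support H1.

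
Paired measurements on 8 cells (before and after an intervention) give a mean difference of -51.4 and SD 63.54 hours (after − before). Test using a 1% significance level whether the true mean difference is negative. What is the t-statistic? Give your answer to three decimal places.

-2.288

H0: μ_d = 0; H1: μ_d < 0 (paired t-test on the differences, left-tailed).
t = d̄/(s_d/√n) = -51.4/(63.54/√8) = -2.288
df = n − 1 = 7
p-value = P(T ≤ -2.288) ≈ 0.028
Since p ≈ 0.028 > α = 0.01, fail to reject H0; the data do not provide sufficient evidence against H0.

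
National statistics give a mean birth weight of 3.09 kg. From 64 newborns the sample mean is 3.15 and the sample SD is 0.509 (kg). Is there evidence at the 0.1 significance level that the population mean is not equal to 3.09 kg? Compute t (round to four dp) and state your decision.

H0: μ = 3.09; H1: μ ≠ 3.09 (one-sample t-test, two-sided).
t = (x̄ − μ₀)/(s/√n) = (3.15 − 3.09)/(0.509/√64) = 0.9430
df = n − 1 = 63
Two-sided p-value ≈ 0.3493
Since p ≈ 0.3493 > α = 0.1, fail to reject H0; the evidence is not statistically significant.

t = 0.9430; fail to reject H0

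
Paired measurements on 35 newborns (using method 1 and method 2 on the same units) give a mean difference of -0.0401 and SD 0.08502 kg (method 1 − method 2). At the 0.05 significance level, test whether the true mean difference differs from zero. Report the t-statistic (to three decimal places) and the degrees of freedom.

t = -2.790, df = 34

H0: μ_d = 0; H1: μ_d ≠ 0 (paired t-test on the differences, two-sided).
t = d̄/(s_d/√n) = -0.0401/(0.08502/√35) = -2.790
df = n − 1 = 34
Two-sided p-value ≈ 0.009
Since p ≈ 0.009 < α = 0.05, reject H0; the evidence is statistically significant.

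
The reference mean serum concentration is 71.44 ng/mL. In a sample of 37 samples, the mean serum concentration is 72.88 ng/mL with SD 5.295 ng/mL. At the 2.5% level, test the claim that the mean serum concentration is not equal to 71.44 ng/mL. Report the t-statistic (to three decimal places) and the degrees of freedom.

t = 1.654, df = 36

H0: μ = 71.44; H1: μ ≠ 71.44 (one-sample t-test, two-sided).
t = (x̄ − μ₀)/(s/√n) = (72.88 − 71.44)/(5.295/√37) = 1.654
df = n − 1 = 36
Two-sided p-value ≈ 0.1068
Since p ≈ 0.1068 > α = 0.025, fail to reject H0; the evidence is not statistically significant.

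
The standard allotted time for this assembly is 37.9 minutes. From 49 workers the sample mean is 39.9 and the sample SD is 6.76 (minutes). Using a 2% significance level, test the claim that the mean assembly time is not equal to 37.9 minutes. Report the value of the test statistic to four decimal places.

2.0710

H0: μ = 37.9; H1: μ ≠ 37.9 (one-sample t-test, two-sided).
t = (x̄ − μ₀)/(s/√n) = (39.9 − 37.9)/(6.76/√49) = 2.0710
df = n − 1 = 48
Two-sided p-value ≈ 0.0438
Since p ≈ 0.0438 > α = 0.02, fail to reject H0; the evidence is not statistically significant.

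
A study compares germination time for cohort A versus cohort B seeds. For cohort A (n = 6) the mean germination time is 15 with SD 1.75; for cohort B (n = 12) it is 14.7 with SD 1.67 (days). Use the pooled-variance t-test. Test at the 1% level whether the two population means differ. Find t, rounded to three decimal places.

0.354

Let group 1 = cohort A, group 2 = cohort B. H0: μ_1 = μ_2; H1: μ_1 ≠ μ_2 (two-sample pooled-variance t-test, two-sided).
s_p² = [(6−1)·1.75² + (12−1)·1.67²]/(6+12−2) = 2.8744
t = (15 − 14.7)/√[2.8744·(1/6 + 1/12)] = 0.354
df = n₁ + n₂ − 2 = 16
Two-sided p-value ≈ 0.728
Since p ≈ 0.728 > α = 0.01, fail to reject H0; the data do not provide sufficient evidence against H0.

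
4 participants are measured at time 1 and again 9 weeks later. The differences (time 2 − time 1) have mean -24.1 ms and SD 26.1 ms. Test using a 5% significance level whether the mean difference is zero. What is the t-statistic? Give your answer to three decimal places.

-1.847

H0: μ_d = 0; H1: μ_d ≠ 0 (paired t-test on the differences, two-sided).
t = d̄/(s_d/√n) = -24.1/(26.1/√4) = -1.847
df = n − 1 = 3
Two-sided p-value ≈ 0.1619
Since p ≈ 0.1619 > α = 0.05, fail to reject H0; the evidence is not statistically significant.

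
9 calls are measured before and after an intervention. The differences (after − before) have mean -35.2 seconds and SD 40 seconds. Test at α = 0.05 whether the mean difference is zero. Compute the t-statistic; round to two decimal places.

-2.64

H0: μ_d = 0; H1: μ_d ≠ 0 (paired t-test on the differences, two-sided).
t = d̄/(s_d/√n) = -35.2/(40/√9) = -2.64
df = n − 1 = 8
Two-sided p-value ≈ 0.030
Since p ≈ 0.030 < α = 0.05, reject H0; the data support H1.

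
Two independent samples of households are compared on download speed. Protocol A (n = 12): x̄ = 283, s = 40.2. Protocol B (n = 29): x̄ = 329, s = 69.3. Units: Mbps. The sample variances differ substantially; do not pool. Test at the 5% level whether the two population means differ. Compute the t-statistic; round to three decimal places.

-2.655

Let group 1 = protocol A, group 2 = protocol B. H0: μ_1 = μ_2; H1: μ_1 ≠ μ_2 (Welch's two-sample t-test, two-sided).
t = (x̄_1 − x̄_2)/√(s_1²/n_1 + s_2²/n_2) = (283 − 329)/√(40.2²/12 + 69.3²/29) = -2.655
Welch–Satterthwaite df ≈ 34.31
Two-sided p-value ≈ 0.0120
Since p ≈ 0.0120 < α = 0.05, reject H0; the data support H1.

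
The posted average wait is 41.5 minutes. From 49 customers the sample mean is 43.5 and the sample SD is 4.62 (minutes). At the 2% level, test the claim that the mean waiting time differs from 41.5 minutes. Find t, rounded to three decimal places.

3.030

H0: μ = 41.5; H1: μ ≠ 41.5 (one-sample t-test, two-sided).
t = (x̄ − μ₀)/(s/√n) = (43.5 − 41.5)/(4.62/√49) = 3.030
df = n − 1 = 48
Two-sided p-value ≈ 0.004
Since p ≈ 0.004 < α = 0.02, reject H0; the data support H1.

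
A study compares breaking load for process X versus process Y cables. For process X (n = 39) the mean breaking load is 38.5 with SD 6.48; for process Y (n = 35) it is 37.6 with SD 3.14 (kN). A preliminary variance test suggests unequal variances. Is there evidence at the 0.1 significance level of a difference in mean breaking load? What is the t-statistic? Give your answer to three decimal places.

0.772

Let group 1 = process X, group 2 = process Y. H0: μ_1 = μ_2; H1: μ_1 ≠ μ_2 (Welch's two-sample t-test, two-sided).
t = (x̄_1 − x̄_2)/√(s_1²/n_1 + s_2²/n_2) = (38.5 − 37.6)/√(6.48²/39 + 3.14²/35) = 0.772
Welch–Satterthwaite df ≈ 56.19
Two-sided p-value ≈ 0.443
Since p ≈ 0.443 > α = 0.1, fail to reject H0; the evidence is not statistically significant.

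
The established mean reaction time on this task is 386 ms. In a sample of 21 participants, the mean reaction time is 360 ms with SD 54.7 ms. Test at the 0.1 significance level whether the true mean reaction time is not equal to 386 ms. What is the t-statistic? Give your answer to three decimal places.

H0: μ = 386; H1: μ ≠ 386 (one-sample t-test, two-sided).
t = (x̄ − μ₀)/(s/√n) = (360 − 386)/(54.7/√21) = -2.178
df = n − 1 = 20
Two-sided p-value ≈ 0.0415
Since p ≈ 0.0415 < α = 0.1, reject H0; the evidence is statistically significant.

-2.178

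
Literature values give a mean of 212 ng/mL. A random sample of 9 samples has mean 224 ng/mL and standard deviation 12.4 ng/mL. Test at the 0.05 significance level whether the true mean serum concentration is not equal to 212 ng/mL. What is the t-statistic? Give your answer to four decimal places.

H0: μ = 212; H1: μ ≠ 212 (one-sample t-test, two-sided).
t = (x̄ − μ₀)/(s/√n) = (224 − 212)/(12.4/√9) = 2.9032
df = n − 1 = 8
Two-sided p-value ≈ 0.0198
Since p ≈ 0.0198 < α = 0.05, reject H0; the data support H1.

2.9032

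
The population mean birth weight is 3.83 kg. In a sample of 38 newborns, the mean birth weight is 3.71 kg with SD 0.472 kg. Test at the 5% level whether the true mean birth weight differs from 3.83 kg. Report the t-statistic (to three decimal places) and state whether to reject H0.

t = -1.567; fail to reject H0

H0: μ = 3.83; H1: μ ≠ 3.83 (one-sample t-test, two-sided).
t = (x̄ − μ₀)/(s/√n) = (3.71 − 3.83)/(0.472/√38) = -1.567
df = n − 1 = 37
Two-sided p-value ≈ 0.1256
Since p ≈ 0.1256 > α = 0.05, fail to reject H0; the evidence is not statistically significant.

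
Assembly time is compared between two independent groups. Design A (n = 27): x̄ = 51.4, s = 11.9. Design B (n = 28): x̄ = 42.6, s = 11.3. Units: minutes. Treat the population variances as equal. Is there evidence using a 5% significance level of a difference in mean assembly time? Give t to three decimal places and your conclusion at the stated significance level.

t = 2.813; reject H0

Let group 1 = design A, group 2 = design B. H0: μ_1 = μ_2; H1: μ_1 ≠ μ_2 (two-sample pooled-variance t-test, two-sided).
s_p² = [(27−1)·11.9² + (28−1)·11.3²]/(27+28−2) = 134.519
t = (51.4 − 42.6)/√[134.519·(1/27 + 1/28)] = 2.813
df = n₁ + n₂ − 2 = 53
Two-sided p-value ≈ 0.0069
Since p ≈ 0.0069 < α = 0.05, reject H0; the data support H1.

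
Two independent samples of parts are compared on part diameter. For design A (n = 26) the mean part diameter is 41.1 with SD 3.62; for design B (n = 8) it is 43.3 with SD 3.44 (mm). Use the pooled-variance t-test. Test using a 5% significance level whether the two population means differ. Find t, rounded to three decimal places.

Let group 1 = design A, group 2 = design B. H0: μ_1 = μ_2; H1: μ_1 ≠ μ_2 (two-sample pooled-variance t-test, two-sided).
s_p² = [(26−1)·3.62² + (8−1)·3.44²]/(26+8−2) = 12.8264
t = (41.1 − 43.3)/√[12.8264·(1/26 + 1/8)] = -1.519
df = n₁ + n₂ − 2 = 32
Two-sided p-value ≈ 0.1385
Since p ≈ 0.1385 > α = 0.05, fail to reject H0; the data do not provide sufficient evidence against H0.

-1.519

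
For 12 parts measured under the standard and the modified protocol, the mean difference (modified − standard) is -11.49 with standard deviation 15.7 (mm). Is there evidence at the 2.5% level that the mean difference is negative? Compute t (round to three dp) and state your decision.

t = -2.535; reject H0

H0: μ_d = 0; H1: μ_d < 0 (paired t-test on the differences, left-tailed).
t = d̄/(s_d/√n) = -11.49/(15.7/√12) = -2.535
df = n − 1 = 11
p-value = P(T ≤ -2.535) ≈ 0.0139
Since p ≈ 0.0139 < α = 0.025, reject H0; the evidence is statistically significant.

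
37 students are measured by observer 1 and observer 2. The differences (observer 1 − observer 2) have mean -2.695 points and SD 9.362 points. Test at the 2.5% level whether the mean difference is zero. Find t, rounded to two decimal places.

H0: μ_d = 0; H1: μ_d ≠ 0 (paired t-test on the differences, two-sided).
t = d̄/(s_d/√n) = -2.695/(9.362/√37) = -1.75
df = n − 1 = 36
Two-sided p-value ≈ 0.0885
Since p ≈ 0.0885 > α = 0.025, fail to reject H0; the evidence is not statistically significant.

-1.75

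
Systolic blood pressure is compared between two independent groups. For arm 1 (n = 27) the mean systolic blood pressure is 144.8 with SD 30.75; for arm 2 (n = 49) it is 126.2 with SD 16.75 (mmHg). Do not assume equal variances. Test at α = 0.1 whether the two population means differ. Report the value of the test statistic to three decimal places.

Let group 1 = arm 1, group 2 = arm 2. H0: μ_1 = μ_2; H1: μ_1 ≠ μ_2 (Welch's two-sample t-test, two-sided).
t = (x̄_1 − x̄_2)/√(s_1²/n_1 + s_2²/n_2) = (144.8 − 126.2)/√(30.75²/27 + 16.75²/49) = 2.914
Welch–Satterthwaite df ≈ 34.69
Two-sided p-value ≈ 0.0062
Since p ≈ 0.0062 < α = 0.1, reject H0; the evidence is statistically significant.

2.914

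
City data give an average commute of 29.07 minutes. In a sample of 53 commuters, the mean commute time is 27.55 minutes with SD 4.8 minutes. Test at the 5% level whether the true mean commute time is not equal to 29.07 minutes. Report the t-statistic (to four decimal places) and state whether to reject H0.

H0: μ = 29.07; H1: μ ≠ 29.07 (one-sample t-test, two-sided).
t = (x̄ − μ₀)/(s/√n) = (27.55 − 29.07)/(4.8/√53) = -2.3054
df = n − 1 = 52
Two-sided p-value ≈ 0.025
Since p ≈ 0.025 < α = 0.05, reject H0; the evidence is statistically significant.

t = -2.3054; reject H0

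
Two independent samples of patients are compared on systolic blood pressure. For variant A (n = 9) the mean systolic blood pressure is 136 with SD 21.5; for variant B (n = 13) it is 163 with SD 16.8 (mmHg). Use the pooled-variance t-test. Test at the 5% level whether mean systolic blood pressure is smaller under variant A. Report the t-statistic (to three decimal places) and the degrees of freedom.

Let group 1 = variant A, group 2 = variant B. H0: μ_1 = μ_2; H1: μ_1 < μ_2 (two-sample pooled-variance t-test, left-tailed).
s_p² = [(9−1)·21.5² + (13−1)·16.8²]/(9+13−2) = 354.244
t = (136 − 163)/√[354.244·(1/9 + 1/13)] = -3.308
df = n₁ + n₂ − 2 = 20
p-value = P(T ≤ -3.308) ≈ 0.002
Since p ≈ 0.002 < α = 0.05, reject H0; the evidence is statistically significant.

t = -3.308, df = 20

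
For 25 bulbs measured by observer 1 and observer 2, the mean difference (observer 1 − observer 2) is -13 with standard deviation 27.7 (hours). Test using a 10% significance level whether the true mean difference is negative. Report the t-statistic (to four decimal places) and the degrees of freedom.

t = -2.3466, df = 24

H0: μ_d = 0; H1: μ_d < 0 (paired t-test on the differences, left-tailed).
t = d̄/(s_d/√n) = -13/(27.7/√25) = -2.3466
df = n − 1 = 24
p-value = P(T ≤ -2.3466) ≈ 0.014
Since p ≈ 0.014 < α = 0.1, reject H0; the data support H1.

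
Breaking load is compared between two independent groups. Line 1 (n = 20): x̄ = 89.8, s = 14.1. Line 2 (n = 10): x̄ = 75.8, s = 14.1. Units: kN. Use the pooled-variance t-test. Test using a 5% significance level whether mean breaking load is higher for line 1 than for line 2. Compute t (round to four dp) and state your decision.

Let group 1 = line 1, group 2 = line 2. H0: μ_1 = μ_2; H1: μ_1 > μ_2 (two-sample pooled-variance t-test, right-tailed).
s_p² = [(20−1)·14.1² + (10−1)·14.1²]/(20+10−2) = 198.81
t = (89.8 − 75.8)/√[198.81·(1/20 + 1/10)] = 2.5637
df = n₁ + n₂ − 2 = 28
p-value = P(T ≥ 2.5637) ≈ 0.0080
Since p ≈ 0.0080 < α = 0.05, reject H0; the data support H1.

t = 2.5637; reject H0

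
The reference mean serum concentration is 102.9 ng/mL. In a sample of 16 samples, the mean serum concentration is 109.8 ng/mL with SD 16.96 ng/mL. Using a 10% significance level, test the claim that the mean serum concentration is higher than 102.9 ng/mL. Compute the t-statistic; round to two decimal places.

1.63

H0: μ = 102.9; H1: μ > 102.9 (one-sample t-test, right-tailed).
t = (x̄ − μ₀)/(s/√n) = (109.8 − 102.9)/(16.96/√16) = 1.63
df = n − 1 = 15
p-value = P(T ≥ 1.63) ≈ 0.0622
Since p ≈ 0.0622 < α = 0.1, reject H0; the evidence is statistically significant.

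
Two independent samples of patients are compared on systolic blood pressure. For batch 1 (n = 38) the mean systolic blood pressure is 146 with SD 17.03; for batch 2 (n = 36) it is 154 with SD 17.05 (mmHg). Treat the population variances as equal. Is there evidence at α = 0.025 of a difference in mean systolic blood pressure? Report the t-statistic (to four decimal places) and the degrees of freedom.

Let group 1 = batch 1, group 2 = batch 2. H0: μ_1 = μ_2; H1: μ_1 ≠ μ_2 (two-sample pooled-variance t-test, two-sided).
s_p² = [(38−1)·17.03² + (36−1)·17.05²]/(38+36−2) = 290.352
t = (146 − 154)/√[290.352·(1/38 + 1/36)] = -2.0186
df = n₁ + n₂ − 2 = 72
Two-sided p-value ≈ 0.047
Since p ≈ 0.047 > α = 0.025, fail to reject H0; the evidence is not statistically significant.

t = -2.0186, df = 72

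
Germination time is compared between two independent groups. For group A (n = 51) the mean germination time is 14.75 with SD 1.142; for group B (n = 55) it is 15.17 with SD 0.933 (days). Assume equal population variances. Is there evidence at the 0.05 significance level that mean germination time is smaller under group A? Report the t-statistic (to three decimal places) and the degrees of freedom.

Let group 1 = group A, group 2 = group B. H0: μ_1 = μ_2; H1: μ_1 < μ_2 (two-sample pooled-variance t-test, left-tailed).
s_p² = [(51−1)·1.142² + (55−1)·0.933²]/(51+55−2) = 1.07899
t = (14.75 − 15.17)/√[1.07899·(1/51 + 1/55)] = -2.080
df = n₁ + n₂ − 2 = 104
p-value = P(T ≤ -2.080) ≈ 0.020
Since p ≈ 0.020 < α = 0.05, reject H0; the data support H1.

t = -2.080, df = 104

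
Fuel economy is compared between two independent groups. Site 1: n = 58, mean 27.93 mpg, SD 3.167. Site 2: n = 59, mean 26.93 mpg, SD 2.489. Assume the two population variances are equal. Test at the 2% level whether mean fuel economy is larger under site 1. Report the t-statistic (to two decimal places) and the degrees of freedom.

t = 1.90, df = 115

Let group 1 = site 1, group 2 = site 2. H0: μ_1 = μ_2; H1: μ_1 > μ_2 (two-sample pooled-variance t-test, right-tailed).
s_p² = [(58−1)·3.167² + (59−1)·2.489²]/(58+59−2) = 8.09583
t = (27.93 − 26.93)/√[8.09583·(1/58 + 1/59)] = 1.90
df = n₁ + n₂ − 2 = 115
p-value = P(T ≥ 1.90) ≈ 0.0299
Since p ≈ 0.0299 > α = 0.02, fail to reject H0; the evidence is not statistically significant.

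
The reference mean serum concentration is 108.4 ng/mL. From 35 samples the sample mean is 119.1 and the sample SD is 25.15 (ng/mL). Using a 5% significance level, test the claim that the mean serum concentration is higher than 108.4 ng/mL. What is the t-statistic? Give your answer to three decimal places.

2.517

H0: μ = 108.4; H1: μ > 108.4 (one-sample t-test, right-tailed).
t = (x̄ − μ₀)/(s/√n) = (119.1 − 108.4)/(25.15/√35) = 2.517
df = n − 1 = 34
p-value = P(T ≥ 2.517) ≈ 0.0084
Since p ≈ 0.0084 < α = 0.05, reject H0; the data support H1.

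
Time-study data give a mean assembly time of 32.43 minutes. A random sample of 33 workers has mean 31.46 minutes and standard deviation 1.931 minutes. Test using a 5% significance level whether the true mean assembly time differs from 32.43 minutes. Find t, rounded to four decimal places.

-2.8857

H0: μ = 32.43; H1: μ ≠ 32.43 (one-sample t-test, two-sided).
t = (x̄ − μ₀)/(s/√n) = (31.46 − 32.43)/(1.931/√33) = -2.8857
df = n − 1 = 32
Two-sided p-value ≈ 0.007
Since p ≈ 0.007 < α = 0.05, reject H0; the data support H1.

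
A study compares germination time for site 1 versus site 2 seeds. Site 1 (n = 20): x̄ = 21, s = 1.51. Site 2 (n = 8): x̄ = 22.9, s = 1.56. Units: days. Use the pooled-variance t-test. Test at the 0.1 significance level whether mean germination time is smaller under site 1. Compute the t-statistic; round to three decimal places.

-2.981

Let group 1 = site 1, group 2 = site 2. H0: μ_1 = μ_2; H1: μ_1 < μ_2 (two-sample pooled-variance t-test, left-tailed).
s_p² = [(20−1)·1.51² + (8−1)·1.56²]/(20+8−2) = 2.32143
t = (21 − 22.9)/√[2.32143·(1/20 + 1/8)] = -2.981
df = n₁ + n₂ − 2 = 26
p-value = P(T ≤ -2.981) ≈ 0.003
Since p ≈ 0.003 < α = 0.1, reject H0; the data support H1.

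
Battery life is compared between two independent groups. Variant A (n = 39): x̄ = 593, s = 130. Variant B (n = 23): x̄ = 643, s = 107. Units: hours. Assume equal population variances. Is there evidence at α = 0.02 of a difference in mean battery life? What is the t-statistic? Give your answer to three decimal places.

-1.558

Let group 1 = variant A, group 2 = variant B. H0: μ_1 = μ_2; H1: μ_1 ≠ μ_2 (two-sample pooled-variance t-test, two-sided).
s_p² = [(39−1)·130² + (23−1)·107²]/(39+23−2) = 14901.3
t = (593 − 643)/√[14901.3·(1/39 + 1/23)] = -1.558
df = n₁ + n₂ − 2 = 60
Two-sided p-value ≈ 0.1245
Since p ≈ 0.1245 > α = 0.02, fail to reject H0; the data do not provide sufficient evidence against H0.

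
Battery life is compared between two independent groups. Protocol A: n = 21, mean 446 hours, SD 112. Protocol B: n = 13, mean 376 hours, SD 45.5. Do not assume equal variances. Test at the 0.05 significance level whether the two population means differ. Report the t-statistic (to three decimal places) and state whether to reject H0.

t = 2.545; reject H0

Let group 1 = protocol A, group 2 = protocol B. H0: μ_1 = μ_2; H1: μ_1 ≠ μ_2 (Welch's two-sample t-test, two-sided).
t = (x̄_1 − x̄_2)/√(s_1²/n_1 + s_2²/n_2) = (446 − 376)/√(112²/21 + 45.5²/13) = 2.545
Welch–Satterthwaite df ≈ 28.69
Two-sided p-value ≈ 0.017
Since p ≈ 0.017 < α = 0.05, reject H0; the evidence is statistically significant.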